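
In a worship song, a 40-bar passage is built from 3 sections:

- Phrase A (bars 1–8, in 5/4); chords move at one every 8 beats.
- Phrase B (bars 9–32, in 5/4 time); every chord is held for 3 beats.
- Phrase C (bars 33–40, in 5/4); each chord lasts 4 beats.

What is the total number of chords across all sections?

A: 8·5 = 40 beats, 40/8 = 5 chords.
B: 24·5 = 120 beats, 120/3 = 40 chords.
C: 8·5 = 40 beats, 40/4 = 10 chords.
Total: 5 + 40 + 10 = 55.

55 chords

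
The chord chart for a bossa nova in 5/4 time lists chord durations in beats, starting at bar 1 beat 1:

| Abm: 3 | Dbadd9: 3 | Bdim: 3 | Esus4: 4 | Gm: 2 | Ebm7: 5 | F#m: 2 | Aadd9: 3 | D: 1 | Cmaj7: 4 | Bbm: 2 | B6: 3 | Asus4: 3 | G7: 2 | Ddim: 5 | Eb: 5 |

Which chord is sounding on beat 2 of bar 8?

Asus4

Beat 2 of bar 8 is beat (8−1)×5 + 2 = 37 overall.
Running totals: Abm ends at 3, Dbadd9 ends at 6, Bdim ends at 9, Esus4 ends at 13, Gm ends at 15, Ebm7 ends at 20, F#m ends at 22, Aadd9 ends at 25, D ends at 26, Cmaj7 ends at 30, Bbm ends at 32, B6 ends at 35, Asus4 ends at 38.
Beat 37 falls within Asus4.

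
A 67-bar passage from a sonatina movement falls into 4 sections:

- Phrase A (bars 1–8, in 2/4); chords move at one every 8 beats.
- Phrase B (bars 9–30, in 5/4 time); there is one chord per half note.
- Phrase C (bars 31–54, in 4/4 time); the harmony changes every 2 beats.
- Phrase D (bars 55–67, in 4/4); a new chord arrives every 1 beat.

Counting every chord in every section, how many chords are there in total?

157 chords

A: 8·2 = 16 beats, 16/8 = 2 chords.
B: 22·5 = 110 beats, 110/2 = 55 chords.
C: 24·4 = 96 beats, 96/2 = 48 chords.
D: 13·4 = 52 beats, 52/1 = 52 chords.
Total: 2 + 55 + 48 + 52 = 157.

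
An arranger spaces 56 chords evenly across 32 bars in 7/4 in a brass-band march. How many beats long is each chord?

32 bars × 7 beats/bar = 224 beats total.
224 beats ÷ 56 chords = 4 beats per chord.
(That is a whole note.)

4 beats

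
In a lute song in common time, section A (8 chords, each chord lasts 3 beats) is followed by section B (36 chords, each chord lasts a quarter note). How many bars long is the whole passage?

15 bars

A: 8 × 3 = 24 beats = 6 bars.
B: 36 × 1 = 36 beats = 9 bars.
Total: 6 + 9 = 15 bars.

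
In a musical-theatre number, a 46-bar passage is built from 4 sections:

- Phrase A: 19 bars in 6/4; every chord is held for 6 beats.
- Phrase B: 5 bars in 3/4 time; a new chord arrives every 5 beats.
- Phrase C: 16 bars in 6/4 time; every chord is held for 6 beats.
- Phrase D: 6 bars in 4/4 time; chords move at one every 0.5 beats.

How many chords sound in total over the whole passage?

86 chords

A: 19·6 = 114 beats, 114/6 = 19 chords.
B: 5·3 = 15 beats, 15/5 = 3 chords.
C: 16·6 = 96 beats, 96/6 = 16 chords.
D: 6·4 = 24 beats, 24/0.5 = 48 chords.
Total: 19 + 3 + 16 + 48 = 86.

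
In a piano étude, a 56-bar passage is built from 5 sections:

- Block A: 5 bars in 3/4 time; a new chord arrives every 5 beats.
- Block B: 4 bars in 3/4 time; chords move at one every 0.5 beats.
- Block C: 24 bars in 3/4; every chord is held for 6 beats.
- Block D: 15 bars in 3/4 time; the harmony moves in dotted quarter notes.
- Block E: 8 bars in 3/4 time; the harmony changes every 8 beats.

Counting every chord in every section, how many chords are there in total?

A has 15 beats and chords last 5 each, so 3 chords.
B has 12 beats and chords last 0.5 each, so 24 chords.
C has 72 beats and chords last 6 each, so 12 chords.
D has 45 beats and chords last 1.5 each, so 30 chords.
E has 24 beats and chords last 8 each, so 3 chords.
Total: 3 + 24 + 12 + 30 + 3 = 72.

72 chords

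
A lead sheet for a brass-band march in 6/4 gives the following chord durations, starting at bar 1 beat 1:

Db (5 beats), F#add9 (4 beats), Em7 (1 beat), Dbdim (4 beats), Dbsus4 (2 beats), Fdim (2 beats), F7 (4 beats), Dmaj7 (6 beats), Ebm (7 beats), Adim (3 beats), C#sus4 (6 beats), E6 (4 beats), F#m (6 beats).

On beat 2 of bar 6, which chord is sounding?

Beat 2 of bar 6 is beat (6−1)×6 + 2 = 32 overall.
Running totals: Db ends at 5, F#add9 ends at 9, Em7 ends at 10, Dbdim ends at 14, Dbsus4 ends at 16, Fdim ends at 18, F7 ends at 22, Dmaj7 ends at 28, Ebm ends at 35.
Beat 32 falls within Ebm.

Ebm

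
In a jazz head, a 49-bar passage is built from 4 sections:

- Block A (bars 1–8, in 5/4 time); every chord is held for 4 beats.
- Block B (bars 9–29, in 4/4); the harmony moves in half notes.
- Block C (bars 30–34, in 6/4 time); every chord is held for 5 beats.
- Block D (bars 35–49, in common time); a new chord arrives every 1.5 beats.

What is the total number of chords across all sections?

A: 8 bars × 5 beats = 40 beats; 4 beats/chord → 10 chords.
B: 21 bars × 4 beats = 84 beats; 2 beats/chord → 42 chords.
C: 5 bars × 6 beats = 30 beats; 5 beats/chord → 6 chords.
D: 15 bars × 4 beats = 60 beats; 1.5 beats/chord → 40 chords.
Total: 10 + 42 + 6 + 40 = 98.

98 chords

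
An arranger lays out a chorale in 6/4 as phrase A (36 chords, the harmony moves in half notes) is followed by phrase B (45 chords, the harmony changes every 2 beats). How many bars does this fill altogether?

27 bars

A: 36 × 2 = 72 beats = 12 bars.
B: 45 × 2 = 90 beats = 15 bars.
Total: 12 + 15 = 27 bars.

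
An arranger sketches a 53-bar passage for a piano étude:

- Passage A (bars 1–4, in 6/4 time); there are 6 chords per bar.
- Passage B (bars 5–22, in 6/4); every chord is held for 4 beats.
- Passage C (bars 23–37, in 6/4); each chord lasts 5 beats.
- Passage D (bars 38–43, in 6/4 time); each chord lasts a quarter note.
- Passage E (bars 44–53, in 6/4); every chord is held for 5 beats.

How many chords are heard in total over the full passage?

A: 4 bars × 6 beats = 24 beats; 1 beat/chord → 24 chords.
B: 18 bars × 6 beats = 108 beats; 4 beats/chord → 27 chords.
C: 15 bars × 6 beats = 90 beats; 5 beats/chord → 18 chords.
D: 6 bars × 6 beats = 36 beats; 1 beat/chord → 36 chords.
E: 10 bars × 6 beats = 60 beats; 5 beats/chord → 12 chords.
Total: 24 + 27 + 18 + 36 + 12 = 117.

117 chords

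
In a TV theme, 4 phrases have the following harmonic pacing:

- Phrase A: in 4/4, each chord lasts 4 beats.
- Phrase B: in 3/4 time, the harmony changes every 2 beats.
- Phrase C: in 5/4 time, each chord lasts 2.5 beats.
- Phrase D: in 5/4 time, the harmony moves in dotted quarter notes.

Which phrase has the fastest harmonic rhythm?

Phrase D

A: 4 beats/bar ÷ 4 beats/chord = 1 chord/bar.
B: 3 beats/bar ÷ 2 beats/chord = 1.5 chords/bar.
C: 5 beats/bar ÷ 2.5 beats/chord = 2 chords/bar.
D: 5 beats/bar ÷ 1.5 beats/chord = 10/3 chords/bar.
Fastest is D at 10/3 chords/bar.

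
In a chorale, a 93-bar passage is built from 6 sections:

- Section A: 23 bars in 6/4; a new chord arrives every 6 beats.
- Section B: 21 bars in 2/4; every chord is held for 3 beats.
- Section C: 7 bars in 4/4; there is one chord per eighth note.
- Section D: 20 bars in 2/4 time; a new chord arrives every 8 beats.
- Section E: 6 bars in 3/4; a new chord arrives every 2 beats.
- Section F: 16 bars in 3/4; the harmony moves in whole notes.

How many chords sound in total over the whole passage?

119 chords

A has 138 beats and chords last 6 each, so 23 chords.
B has 42 beats and chords last 3 each, so 14 chords.
C has 28 beats and chords last 0.5 each, so 56 chords.
D has 40 beats and chords last 8 each, so 5 chords.
E has 18 beats and chords last 2 each, so 9 chords.
F has 48 beats and chords last 4 each, so 12 chords.
Total: 23 + 14 + 56 + 5 + 9 + 12 = 119.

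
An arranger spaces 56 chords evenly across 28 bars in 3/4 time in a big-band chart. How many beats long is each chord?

28 bars × 3 beats/bar = 84 beats total.
84 beats ÷ 56 chords = 1.5 beats per chord.
(That is a dotted quarter note.)

1.5 beats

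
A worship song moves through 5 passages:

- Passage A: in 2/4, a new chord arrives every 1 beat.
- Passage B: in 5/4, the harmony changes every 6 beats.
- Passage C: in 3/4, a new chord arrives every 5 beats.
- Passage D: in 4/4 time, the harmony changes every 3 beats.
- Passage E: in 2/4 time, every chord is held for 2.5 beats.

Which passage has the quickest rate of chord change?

A: 2 beats/bar ÷ 1 beat/chord = 2 chords/bar.
B: 5 beats/bar ÷ 6 beats/chord = 5/6 chords/bar.
C: 3 beats/bar ÷ 5 beats/chord = 0.6 chords/bar.
D: 4 beats/bar ÷ 3 beats/chord = 4/3 chords/bar.
E: 2 beats/bar ÷ 2.5 beats/chord = 0.8 chords/bar.
Fastest is A at 2 chords/bar.

Passage A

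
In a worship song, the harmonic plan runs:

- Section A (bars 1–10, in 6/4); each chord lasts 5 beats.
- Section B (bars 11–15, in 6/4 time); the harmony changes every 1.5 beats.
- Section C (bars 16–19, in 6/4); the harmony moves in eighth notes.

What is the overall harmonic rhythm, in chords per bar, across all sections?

80/19 chords per bar

A: 10 bars of 6 beats is 60 beats; at 5 beats each that's 12 chords.
B: 5 bars of 6 beats is 30 beats; at 1.5 beats each that's 20 chords.
C: 4 bars of 6 beats is 24 beats; at 0.5 beats each that's 48 chords.
Overall: 80 chords over 19 bars → 80/19 = 80/19 chords per bar.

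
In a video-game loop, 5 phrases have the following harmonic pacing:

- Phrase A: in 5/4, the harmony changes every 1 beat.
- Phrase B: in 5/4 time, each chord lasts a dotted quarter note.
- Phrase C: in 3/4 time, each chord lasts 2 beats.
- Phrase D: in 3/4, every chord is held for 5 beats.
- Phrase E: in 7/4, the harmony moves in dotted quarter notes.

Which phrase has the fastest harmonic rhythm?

A: 5 beats/bar ÷ 1 beat/chord = 5 chords/bar.
B: 5 beats/bar ÷ 1.5 beats/chord = 10/3 chords/bar.
C: 3 beats/bar ÷ 2 beats/chord = 1.5 chords/bar.
D: 3 beats/bar ÷ 5 beats/chord = 0.6 chords/bar.
E: 7 beats/bar ÷ 1.5 beats/chord = 14/3 chords/bar.
Fastest is A at 5 chords/bar.

Phrase A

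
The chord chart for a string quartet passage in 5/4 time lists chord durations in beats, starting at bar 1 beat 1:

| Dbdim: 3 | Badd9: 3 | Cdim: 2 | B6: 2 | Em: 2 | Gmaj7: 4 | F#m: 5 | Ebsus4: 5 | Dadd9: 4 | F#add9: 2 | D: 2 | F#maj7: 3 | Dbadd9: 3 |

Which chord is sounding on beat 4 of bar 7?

Beat 4 of bar 7 is beat (7−1)×5 + 4 = 34 overall.
Running totals: Dbdim ends at 3, Badd9 ends at 6, Cdim ends at 8, B6 ends at 10, Em ends at 12, Gmaj7 ends at 16, F#m ends at 21, Ebsus4 ends at 26, Dadd9 ends at 30, F#add9 ends at 32, D ends at 34.
Beat 34 falls within D.

D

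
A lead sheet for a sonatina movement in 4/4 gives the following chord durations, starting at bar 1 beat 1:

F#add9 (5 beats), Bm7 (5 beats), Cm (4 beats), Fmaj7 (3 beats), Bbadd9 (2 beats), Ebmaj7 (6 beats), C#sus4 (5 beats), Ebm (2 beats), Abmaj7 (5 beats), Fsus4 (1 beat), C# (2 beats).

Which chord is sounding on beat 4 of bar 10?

C#

Beat 4 of bar 10 is beat (10−1)×4 + 4 = 40 overall.
Running totals: F#add9 ends at 5, Bm7 ends at 10, Cm ends at 14, Fmaj7 ends at 17, Bbadd9 ends at 19, Ebmaj7 ends at 25, C#sus4 ends at 30, Ebm ends at 32, Abmaj7 ends at 37, Fsus4 ends at 38, C# ends at 40.
Beat 40 falls within C#.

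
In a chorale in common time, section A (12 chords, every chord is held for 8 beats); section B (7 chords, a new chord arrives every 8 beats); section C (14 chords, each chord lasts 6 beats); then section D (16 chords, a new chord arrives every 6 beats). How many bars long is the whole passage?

83 bars

A: 12 × 8 = 96 beats = 24 bars.
B: 7 × 8 = 56 beats = 14 bars.
C: 14 × 6 = 84 beats = 21 bars.
D: 16 × 6 = 96 beats = 24 bars.
Total: 24 + 14 + 21 + 24 = 83 bars.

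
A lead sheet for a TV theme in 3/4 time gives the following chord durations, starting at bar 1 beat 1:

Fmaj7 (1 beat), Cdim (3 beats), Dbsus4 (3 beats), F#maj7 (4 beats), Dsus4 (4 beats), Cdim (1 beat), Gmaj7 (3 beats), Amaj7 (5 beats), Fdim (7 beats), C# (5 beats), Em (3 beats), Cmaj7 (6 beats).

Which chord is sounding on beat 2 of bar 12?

C#

Beat 2 of bar 12 is beat (12−1)×3 + 2 = 35 overall.
Running totals: Fmaj7 ends at 1, Cdim ends at 4, Dbsus4 ends at 7, F#maj7 ends at 11, Dsus4 ends at 15, Cdim ends at 16, Gmaj7 ends at 19, Amaj7 ends at 24, Fdim ends at 31, C# ends at 36.
Beat 35 falls within C#.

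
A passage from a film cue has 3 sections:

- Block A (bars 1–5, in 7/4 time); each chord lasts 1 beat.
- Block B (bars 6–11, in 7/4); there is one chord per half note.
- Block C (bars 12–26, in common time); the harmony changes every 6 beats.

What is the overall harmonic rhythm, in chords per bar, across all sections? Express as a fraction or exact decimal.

33/13 chords per bar

A: 5 bars of 7 beats is 35 beats; at 1 beat each that's 35 chords.
B: 6 bars of 7 beats is 42 beats; at 2 beats each that's 21 chords.
C: 15 bars of 4 beats is 60 beats; at 6 beats each that's 10 chords.
Overall: 66 chords over 26 bars → 66/26 = 33/13 chords per bar.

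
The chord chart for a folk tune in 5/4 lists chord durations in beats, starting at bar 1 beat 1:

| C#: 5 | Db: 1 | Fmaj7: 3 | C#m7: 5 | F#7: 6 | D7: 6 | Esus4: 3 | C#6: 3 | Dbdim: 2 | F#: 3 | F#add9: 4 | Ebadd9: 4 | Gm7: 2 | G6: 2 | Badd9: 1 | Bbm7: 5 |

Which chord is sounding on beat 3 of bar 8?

Beat 3 of bar 8 is beat (8−1)×5 + 3 = 38 overall.
Running totals: C# ends at 5, Db ends at 6, Fmaj7 ends at 9, C#m7 ends at 14, F#7 ends at 20, D7 ends at 26, Esus4 ends at 29, C#6 ends at 32, Dbdim ends at 34, F# ends at 37, F#add9 ends at 41.
Beat 38 falls within F#add9.

F#add9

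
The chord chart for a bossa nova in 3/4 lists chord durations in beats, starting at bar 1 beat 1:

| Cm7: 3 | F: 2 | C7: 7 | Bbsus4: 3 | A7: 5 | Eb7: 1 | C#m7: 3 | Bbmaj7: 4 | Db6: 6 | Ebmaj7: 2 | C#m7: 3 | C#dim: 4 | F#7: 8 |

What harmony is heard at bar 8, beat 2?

Beat 2 of bar 8 is beat (8−1)×3 + 2 = 23 overall.
Running totals: Cm7 ends at 3, F ends at 5, C7 ends at 12, Bbsus4 ends at 15, A7 ends at 20, Eb7 ends at 21, C#m7 ends at 24.
Beat 23 falls within C#m7.

C#m7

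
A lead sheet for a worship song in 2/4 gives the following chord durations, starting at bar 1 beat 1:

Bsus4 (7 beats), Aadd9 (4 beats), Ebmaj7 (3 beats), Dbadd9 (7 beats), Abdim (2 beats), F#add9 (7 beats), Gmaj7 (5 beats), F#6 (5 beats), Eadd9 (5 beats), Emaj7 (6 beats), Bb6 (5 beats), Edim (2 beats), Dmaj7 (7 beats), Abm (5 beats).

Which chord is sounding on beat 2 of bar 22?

Eadd9

Beat 2 of bar 22 is beat (22−1)×2 + 2 = 44 overall.
Running totals: Bsus4 ends at 7, Aadd9 ends at 11, Ebmaj7 ends at 14, Dbadd9 ends at 21, Abdim ends at 23, F#add9 ends at 30, Gmaj7 ends at 35, F#6 ends at 40, Eadd9 ends at 45.
Beat 44 falls within Eadd9.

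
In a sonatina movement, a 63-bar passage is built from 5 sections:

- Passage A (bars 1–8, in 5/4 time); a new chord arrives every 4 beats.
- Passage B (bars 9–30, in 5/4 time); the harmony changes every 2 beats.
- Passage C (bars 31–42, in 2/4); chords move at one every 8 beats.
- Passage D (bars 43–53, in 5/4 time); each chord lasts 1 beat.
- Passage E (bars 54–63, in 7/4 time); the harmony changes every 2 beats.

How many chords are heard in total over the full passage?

A: 8 bars × 5 beats = 40 beats; 4 beats/chord → 10 chords.
B: 22 bars × 5 beats = 110 beats; 2 beats/chord → 55 chords.
C: 12 bars × 2 beats = 24 beats; 8 beats/chord → 3 chords.
D: 11 bars × 5 beats = 55 beats; 1 beat/chord → 55 chords.
E: 10 bars × 7 beats = 70 beats; 2 beats/chord → 35 chords.
Total: 10 + 55 + 3 + 55 + 35 = 158.

158 chords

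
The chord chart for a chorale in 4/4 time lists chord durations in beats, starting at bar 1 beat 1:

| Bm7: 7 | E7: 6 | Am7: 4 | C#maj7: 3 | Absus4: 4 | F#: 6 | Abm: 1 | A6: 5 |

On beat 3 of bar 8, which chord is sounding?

Beat 3 of bar 8 is beat (8−1)×4 + 3 = 31 overall.
Running totals: Bm7 ends at 7, E7 ends at 13, Am7 ends at 17, C#maj7 ends at 20, Absus4 ends at 24, F# ends at 30, Abm ends at 31.
Beat 31 falls within Abm.

Abm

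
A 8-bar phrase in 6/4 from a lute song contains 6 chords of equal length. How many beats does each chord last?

8 beats

8 bars × 6 beats/bar = 48 beats total.
48 beats ÷ 6 chords = 8 beats per chord.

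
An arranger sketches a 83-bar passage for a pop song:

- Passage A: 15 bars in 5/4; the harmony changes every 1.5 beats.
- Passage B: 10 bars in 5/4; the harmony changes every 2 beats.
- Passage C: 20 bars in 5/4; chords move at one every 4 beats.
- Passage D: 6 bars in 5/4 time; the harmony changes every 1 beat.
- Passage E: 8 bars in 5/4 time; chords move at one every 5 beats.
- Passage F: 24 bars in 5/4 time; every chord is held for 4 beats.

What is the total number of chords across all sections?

168 chords

A has 75 beats and chords last 1.5 each, so 50 chords.
B has 50 beats and chords last 2 each, so 25 chords.
C has 100 beats and chords last 4 each, so 25 chords.
D has 30 beats and chords last 1 each, so 30 chords.
E has 40 beats and chords last 5 each, so 8 chords.
F has 120 beats and chords last 4 each, so 30 chords.
Total: 50 + 25 + 25 + 30 + 8 + 30 = 168.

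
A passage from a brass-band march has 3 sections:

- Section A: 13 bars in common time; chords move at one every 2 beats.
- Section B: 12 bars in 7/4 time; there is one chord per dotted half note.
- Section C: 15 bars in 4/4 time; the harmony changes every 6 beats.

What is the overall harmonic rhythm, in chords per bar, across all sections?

A: 13 bars of 4 beats is 52 beats; at 2 beats each that's 26 chords.
B: 12 bars of 7 beats is 84 beats; at 3 beats each that's 28 chords.
C: 15 bars of 4 beats is 60 beats; at 6 beats each that's 10 chords.
Overall: 64 chords over 40 bars → 64/40 = 1.6 chords per bar.

1.6 chords per bar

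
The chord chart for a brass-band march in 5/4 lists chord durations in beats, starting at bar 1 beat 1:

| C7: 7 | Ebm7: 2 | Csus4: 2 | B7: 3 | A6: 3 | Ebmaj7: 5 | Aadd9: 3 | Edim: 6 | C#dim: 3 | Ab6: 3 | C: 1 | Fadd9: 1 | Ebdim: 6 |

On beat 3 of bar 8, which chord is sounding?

Beat 3 of bar 8 is beat (8−1)×5 + 3 = 38 overall.
Running totals: C7 ends at 7, Ebm7 ends at 9, Csus4 ends at 11, B7 ends at 14, A6 ends at 17, Ebmaj7 ends at 22, Aadd9 ends at 25, Edim ends at 31, C#dim ends at 34, Ab6 ends at 37, C ends at 38.
Beat 38 falls within C.

C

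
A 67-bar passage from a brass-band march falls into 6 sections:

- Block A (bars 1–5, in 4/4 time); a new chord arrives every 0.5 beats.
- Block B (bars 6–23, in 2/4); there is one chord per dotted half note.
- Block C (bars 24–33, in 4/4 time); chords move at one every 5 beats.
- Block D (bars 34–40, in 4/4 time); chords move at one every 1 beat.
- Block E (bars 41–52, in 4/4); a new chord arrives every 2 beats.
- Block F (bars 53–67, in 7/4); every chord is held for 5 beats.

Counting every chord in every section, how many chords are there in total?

133 chords

A: 5 bars × 4 beats = 20 beats; 0.5 beats/chord → 40 chords.
B: 18 bars × 2 beats = 36 beats; 3 beats/chord → 12 chords.
C: 10 bars × 4 beats = 40 beats; 5 beats/chord → 8 chords.
D: 7 bars × 4 beats = 28 beats; 1 beat/chord → 28 chords.
E: 12 bars × 4 beats = 48 beats; 2 beats/chord → 24 chords.
F: 15 bars × 7 beats = 105 beats; 5 beats/chord → 21 chords.
Total: 40 + 12 + 8 + 28 + 24 + 21 = 133.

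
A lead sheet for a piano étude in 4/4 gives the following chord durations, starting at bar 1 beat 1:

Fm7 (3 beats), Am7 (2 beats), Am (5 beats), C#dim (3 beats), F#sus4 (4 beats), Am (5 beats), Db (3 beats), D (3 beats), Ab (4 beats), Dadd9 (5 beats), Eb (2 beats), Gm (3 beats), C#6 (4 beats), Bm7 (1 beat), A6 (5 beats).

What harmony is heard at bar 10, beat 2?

Eb

Beat 2 of bar 10 is beat (10−1)×4 + 2 = 38 overall.
Running totals: Fm7 ends at 3, Am7 ends at 5, Am ends at 10, C#dim ends at 13, F#sus4 ends at 17, Am ends at 22, Db ends at 25, D ends at 28, Ab ends at 32, Dadd9 ends at 37, Eb ends at 39.
Beat 38 falls within Eb.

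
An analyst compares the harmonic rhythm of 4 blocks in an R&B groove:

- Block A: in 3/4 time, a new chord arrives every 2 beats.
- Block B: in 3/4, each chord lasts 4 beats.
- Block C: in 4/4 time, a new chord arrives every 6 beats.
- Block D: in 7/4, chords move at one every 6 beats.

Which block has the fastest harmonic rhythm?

Block A

A: 3 beats/bar ÷ 2 beats/chord = 1.5 chords/bar.
B: 3 beats/bar ÷ 4 beats/chord = 0.75 chords/bar.
C: 4 beats/bar ÷ 6 beats/chord = 2/3 chords/bar.
D: 7 beats/bar ÷ 6 beats/chord = 7/6 chords/bar.
Fastest is A at 1.5 chords/bar.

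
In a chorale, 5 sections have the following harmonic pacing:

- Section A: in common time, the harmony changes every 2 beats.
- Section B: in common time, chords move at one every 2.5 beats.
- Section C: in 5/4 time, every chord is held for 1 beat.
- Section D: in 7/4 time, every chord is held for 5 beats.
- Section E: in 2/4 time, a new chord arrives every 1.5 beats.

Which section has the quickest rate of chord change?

A: each chord is 2 beats in 4/4, so 2 per bar.
B: each chord is 2.5 beats in 4/4, so 1.6 per bar.
C: each chord is 1 beat in 5/4, so 5 per bar.
D: each chord is 5 beats in 7/4, so 1.4 per bar.
E: each chord is 1.5 beats in 2/4, so 4/3 per bar.
Fastest is C at 5 chords/bar.

Section C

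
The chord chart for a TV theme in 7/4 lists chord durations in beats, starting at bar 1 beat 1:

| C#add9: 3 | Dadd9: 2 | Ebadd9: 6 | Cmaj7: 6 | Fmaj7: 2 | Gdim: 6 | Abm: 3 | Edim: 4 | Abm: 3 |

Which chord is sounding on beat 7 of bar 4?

Beat 7 of bar 4 is beat (4−1)×7 + 7 = 28 overall.
Running totals: C#add9 ends at 3, Dadd9 ends at 5, Ebadd9 ends at 11, Cmaj7 ends at 17, Fmaj7 ends at 19, Gdim ends at 25, Abm ends at 28.
Beat 28 falls within Abm.

Abm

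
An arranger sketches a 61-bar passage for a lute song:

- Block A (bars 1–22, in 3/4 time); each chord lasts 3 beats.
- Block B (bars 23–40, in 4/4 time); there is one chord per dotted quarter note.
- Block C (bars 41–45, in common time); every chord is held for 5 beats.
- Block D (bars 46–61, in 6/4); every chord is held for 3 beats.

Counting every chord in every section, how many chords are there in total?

A: 22·3 = 66 beats, 66/3 = 22 chords.
B: 18·4 = 72 beats, 72/1.5 = 48 chords.
C: 5·4 = 20 beats, 20/5 = 4 chords.
D: 16·6 = 96 beats, 96/3 = 32 chords.
Total: 22 + 48 + 4 + 32 = 106.

106 chords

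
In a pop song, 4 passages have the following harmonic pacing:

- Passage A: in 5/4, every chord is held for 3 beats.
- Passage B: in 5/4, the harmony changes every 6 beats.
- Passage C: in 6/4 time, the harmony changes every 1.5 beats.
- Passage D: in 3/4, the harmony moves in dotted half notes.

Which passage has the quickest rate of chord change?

Passage C

A: 5/3 = 5/3 chords/bar.
B: 5/6 = 5/6 chords/bar.
C: 6/1.5 = 4 chords/bar.
D: 3/3 = 1 chord/bar.
Fastest is C at 4 chords/bar.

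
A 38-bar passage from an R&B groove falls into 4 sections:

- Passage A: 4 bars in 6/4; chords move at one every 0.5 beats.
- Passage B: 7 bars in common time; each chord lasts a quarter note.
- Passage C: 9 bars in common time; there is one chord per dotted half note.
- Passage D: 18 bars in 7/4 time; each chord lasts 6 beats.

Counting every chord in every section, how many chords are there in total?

A: 4·6 = 24 beats, 24/0.5 = 48 chords.
B: 7·4 = 28 beats, 28/1 = 28 chords.
C: 9·4 = 36 beats, 36/3 = 12 chords.
D: 18·7 = 126 beats, 126/6 = 21 chords.
Total: 48 + 28 + 12 + 21 = 109.

109 chords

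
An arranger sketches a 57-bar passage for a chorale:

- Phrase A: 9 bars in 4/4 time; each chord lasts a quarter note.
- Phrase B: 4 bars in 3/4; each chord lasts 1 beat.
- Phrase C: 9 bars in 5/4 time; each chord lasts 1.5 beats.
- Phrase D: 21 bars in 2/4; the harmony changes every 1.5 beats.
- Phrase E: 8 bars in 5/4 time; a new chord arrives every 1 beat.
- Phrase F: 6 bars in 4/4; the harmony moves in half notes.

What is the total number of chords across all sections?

158 chords

A: 9·4 = 36 beats, 36/1 = 36 chords.
B: 4·3 = 12 beats, 12/1 = 12 chords.
C: 9·5 = 45 beats, 45/1.5 = 30 chords.
D: 21·2 = 42 beats, 42/1.5 = 28 chords.
E: 8·5 = 40 beats, 40/1 = 40 chords.
F: 6·4 = 24 beats, 24/2 = 12 chords.
Total: 36 + 12 + 30 + 28 + 40 + 12 = 158.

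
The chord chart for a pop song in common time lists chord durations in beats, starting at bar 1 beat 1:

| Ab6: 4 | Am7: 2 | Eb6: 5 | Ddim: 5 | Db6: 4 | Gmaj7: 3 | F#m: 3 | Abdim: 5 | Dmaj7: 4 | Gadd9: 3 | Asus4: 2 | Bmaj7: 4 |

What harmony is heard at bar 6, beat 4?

F#m

Beat 4 of bar 6 is beat (6−1)×4 + 4 = 24 overall.
Running totals: Ab6 ends at 4, Am7 ends at 6, Eb6 ends at 11, Ddim ends at 16, Db6 ends at 20, Gmaj7 ends at 23, F#m ends at 26.
Beat 24 falls within F#m.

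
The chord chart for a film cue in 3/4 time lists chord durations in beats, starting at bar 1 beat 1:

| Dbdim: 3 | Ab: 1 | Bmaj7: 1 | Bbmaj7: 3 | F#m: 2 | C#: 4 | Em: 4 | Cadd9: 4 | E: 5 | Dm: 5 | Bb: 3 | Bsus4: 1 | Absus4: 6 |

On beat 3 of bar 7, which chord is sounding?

Cadd9

Beat 3 of bar 7 is beat (7−1)×3 + 3 = 21 overall.
Running totals: Dbdim ends at 3, Ab ends at 4, Bmaj7 ends at 5, Bbmaj7 ends at 8, F#m ends at 10, C# ends at 14, Em ends at 18, Cadd9 ends at 22.
Beat 21 falls within Cadd9.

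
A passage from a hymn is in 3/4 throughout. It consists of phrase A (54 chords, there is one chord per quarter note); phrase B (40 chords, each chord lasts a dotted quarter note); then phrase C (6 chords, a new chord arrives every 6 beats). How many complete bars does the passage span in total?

A: 54 × 1 = 54 beats = 18 bars.
B: 40 × 1.5 = 60 beats = 20 bars.
C: 6 × 6 = 36 beats = 12 bars.
Total: 18 + 20 + 12 = 50 bars.

50 bars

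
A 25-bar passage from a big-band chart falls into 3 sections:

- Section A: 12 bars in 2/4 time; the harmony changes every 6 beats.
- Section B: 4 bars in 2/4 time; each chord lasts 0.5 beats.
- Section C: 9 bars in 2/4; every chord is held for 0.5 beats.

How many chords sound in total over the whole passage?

56 chords

A: 12 bars × 2 beats = 24 beats; 6 beats/chord → 4 chords.
B: 4 bars × 2 beats = 8 beats; 0.5 beats/chord → 16 chords.
C: 9 bars × 2 beats = 18 beats; 0.5 beats/chord → 36 chords.
Total: 4 + 16 + 36 = 56.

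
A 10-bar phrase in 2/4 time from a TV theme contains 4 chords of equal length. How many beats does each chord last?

10 bars × 2 beats/bar = 20 beats total.
20 beats ÷ 4 chords = 5 beats per chord.

5 beats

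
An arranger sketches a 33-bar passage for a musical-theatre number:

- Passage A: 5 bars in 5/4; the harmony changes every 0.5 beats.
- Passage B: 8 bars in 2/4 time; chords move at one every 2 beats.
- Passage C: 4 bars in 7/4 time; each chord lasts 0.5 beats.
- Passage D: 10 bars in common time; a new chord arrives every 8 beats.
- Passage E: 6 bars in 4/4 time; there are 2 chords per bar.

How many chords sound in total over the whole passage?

A has 25 beats and chords last 0.5 each, so 50 chords.
B has 16 beats and chords last 2 each, so 8 chords.
C has 28 beats and chords last 0.5 each, so 56 chords.
D has 40 beats and chords last 8 each, so 5 chords.
E has 24 beats and chords last 2 each, so 12 chords.
Total: 50 + 8 + 56 + 5 + 12 = 131.

131 chords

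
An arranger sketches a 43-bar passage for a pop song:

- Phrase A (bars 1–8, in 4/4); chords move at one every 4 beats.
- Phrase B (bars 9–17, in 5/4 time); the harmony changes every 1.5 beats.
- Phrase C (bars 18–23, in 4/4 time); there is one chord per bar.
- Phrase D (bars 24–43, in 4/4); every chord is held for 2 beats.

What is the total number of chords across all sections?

A: 8 bars × 4 beats = 32 beats; 4 beats/chord → 8 chords.
B: 9 bars × 5 beats = 45 beats; 1.5 beats/chord → 30 chords.
C: 6 bars × 4 beats = 24 beats; 4 beats/chord → 6 chords.
D: 20 bars × 4 beats = 80 beats; 2 beats/chord → 40 chords.
Total: 8 + 30 + 6 + 40 = 84.

84 chords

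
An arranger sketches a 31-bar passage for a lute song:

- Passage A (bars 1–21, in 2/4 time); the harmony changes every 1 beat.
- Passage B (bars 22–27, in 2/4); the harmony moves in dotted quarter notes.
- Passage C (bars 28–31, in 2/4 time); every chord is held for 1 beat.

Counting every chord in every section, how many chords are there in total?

A has 42 beats and chords last 1 each, so 42 chords.
B has 12 beats and chords last 1.5 each, so 8 chords.
C has 8 beats and chords last 1 each, so 8 chords.
Total: 42 + 8 + 8 = 58.

58 chords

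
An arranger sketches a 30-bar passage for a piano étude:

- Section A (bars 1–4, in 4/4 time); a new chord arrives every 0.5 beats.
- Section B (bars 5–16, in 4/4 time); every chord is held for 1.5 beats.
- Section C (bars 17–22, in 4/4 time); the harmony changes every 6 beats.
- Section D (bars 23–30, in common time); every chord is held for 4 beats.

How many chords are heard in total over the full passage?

A: 4 bars × 4 beats = 16 beats; 0.5 beats/chord → 32 chords.
B: 12 bars × 4 beats = 48 beats; 1.5 beats/chord → 32 chords.
C: 6 bars × 4 beats = 24 beats; 6 beats/chord → 4 chords.
D: 8 bars × 4 beats = 32 beats; 4 beats/chord → 8 chords.
Total: 32 + 32 + 4 + 8 = 76.

76 chords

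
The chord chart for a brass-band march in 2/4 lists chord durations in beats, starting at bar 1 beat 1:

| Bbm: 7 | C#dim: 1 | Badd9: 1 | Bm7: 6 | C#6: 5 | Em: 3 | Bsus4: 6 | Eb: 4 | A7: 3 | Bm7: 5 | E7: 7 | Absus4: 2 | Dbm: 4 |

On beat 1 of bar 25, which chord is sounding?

Beat 1 of bar 25 is beat (25−1)×2 + 1 = 49 overall.
Running totals: Bbm ends at 7, C#dim ends at 8, Badd9 ends at 9, Bm7 ends at 15, C#6 ends at 20, Em ends at 23, Bsus4 ends at 29, Eb ends at 33, A7 ends at 36, Bm7 ends at 41, E7 ends at 48, Absus4 ends at 50.
Beat 49 falls within Absus4.

Absus4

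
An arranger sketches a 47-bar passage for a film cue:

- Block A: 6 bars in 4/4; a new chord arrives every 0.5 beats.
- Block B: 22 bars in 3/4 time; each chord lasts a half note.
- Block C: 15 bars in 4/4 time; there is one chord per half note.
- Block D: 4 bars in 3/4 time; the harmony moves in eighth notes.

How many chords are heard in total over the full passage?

A has 24 beats and chords last 0.5 each, so 48 chords.
B has 66 beats and chords last 2 each, so 33 chords.
C has 60 beats and chords last 2 each, so 30 chords.
D has 12 beats and chords last 0.5 each, so 24 chords.
Total: 48 + 33 + 30 + 24 = 135.

135 chords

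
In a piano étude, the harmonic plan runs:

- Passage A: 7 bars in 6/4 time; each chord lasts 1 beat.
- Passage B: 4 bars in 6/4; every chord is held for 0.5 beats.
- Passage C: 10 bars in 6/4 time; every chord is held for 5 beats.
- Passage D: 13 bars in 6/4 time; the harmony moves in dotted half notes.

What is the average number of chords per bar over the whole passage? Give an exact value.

64/17 chords per bar

A: 7 bars of 6 beats is 42 beats; at 1 beat each that's 42 chords.
B: 4 bars of 6 beats is 24 beats; at 0.5 beats each that's 48 chords.
C: 10 bars of 6 beats is 60 beats; at 5 beats each that's 12 chords.
D: 13 bars of 6 beats is 78 beats; at 3 beats each that's 26 chords.
Overall: 128 chords over 34 bars → 128/34 = 64/17 chords per bar.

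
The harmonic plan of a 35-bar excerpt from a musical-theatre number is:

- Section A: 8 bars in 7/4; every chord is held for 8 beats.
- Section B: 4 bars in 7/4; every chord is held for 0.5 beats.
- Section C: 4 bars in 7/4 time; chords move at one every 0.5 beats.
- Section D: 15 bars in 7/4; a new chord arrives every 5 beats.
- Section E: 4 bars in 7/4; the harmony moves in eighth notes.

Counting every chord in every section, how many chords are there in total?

196 chords

A: 8 bars × 7 beats = 56 beats; 8 beats/chord → 7 chords.
B: 4 bars × 7 beats = 28 beats; 0.5 beats/chord → 56 chords.
C: 4 bars × 7 beats = 28 beats; 0.5 beats/chord → 56 chords.
D: 15 bars × 7 beats = 105 beats; 5 beats/chord → 21 chords.
E: 4 bars × 7 beats = 28 beats; 0.5 beats/chord → 56 chords.
Total: 7 + 56 + 56 + 21 + 56 = 196.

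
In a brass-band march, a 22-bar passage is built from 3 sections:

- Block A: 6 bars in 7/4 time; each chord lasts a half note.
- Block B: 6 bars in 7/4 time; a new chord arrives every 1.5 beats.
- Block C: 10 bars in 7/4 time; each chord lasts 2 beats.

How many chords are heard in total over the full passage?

84 chords

A has 42 beats and chords last 2 each, so 21 chords.
B has 42 beats and chords last 1.5 each, so 28 chords.
C has 70 beats and chords last 2 each, so 35 chords.
Total: 21 + 28 + 35 = 84.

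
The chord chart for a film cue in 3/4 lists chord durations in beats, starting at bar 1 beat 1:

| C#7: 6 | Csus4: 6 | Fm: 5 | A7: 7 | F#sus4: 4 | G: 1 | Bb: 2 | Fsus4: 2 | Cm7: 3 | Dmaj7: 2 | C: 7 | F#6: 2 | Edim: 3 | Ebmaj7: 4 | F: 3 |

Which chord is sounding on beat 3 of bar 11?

Fsus4

Beat 3 of bar 11 is beat (11−1)×3 + 3 = 33 overall.
Running totals: C#7 ends at 6, Csus4 ends at 12, Fm ends at 17, A7 ends at 24, F#sus4 ends at 28, G ends at 29, Bb ends at 31, Fsus4 ends at 33.
Beat 33 falls within Fsus4.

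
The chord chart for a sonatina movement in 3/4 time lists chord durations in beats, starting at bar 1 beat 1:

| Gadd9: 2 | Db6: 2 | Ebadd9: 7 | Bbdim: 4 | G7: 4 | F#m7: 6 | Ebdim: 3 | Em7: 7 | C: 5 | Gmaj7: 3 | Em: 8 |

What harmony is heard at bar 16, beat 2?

Beat 2 of bar 16 is beat (16−1)×3 + 2 = 47 overall.
Running totals: Gadd9 ends at 2, Db6 ends at 4, Ebadd9 ends at 11, Bbdim ends at 15, G7 ends at 19, F#m7 ends at 25, Ebdim ends at 28, Em7 ends at 35, C ends at 40, Gmaj7 ends at 43, Em ends at 51.
Beat 47 falls within Em.

Em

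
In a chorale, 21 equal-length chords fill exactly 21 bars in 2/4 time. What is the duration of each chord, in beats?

2 beats

21 bars × 2 beats/bar = 42 beats total.
42 beats ÷ 21 chords = 2 beats per chord.
(That is a half note.)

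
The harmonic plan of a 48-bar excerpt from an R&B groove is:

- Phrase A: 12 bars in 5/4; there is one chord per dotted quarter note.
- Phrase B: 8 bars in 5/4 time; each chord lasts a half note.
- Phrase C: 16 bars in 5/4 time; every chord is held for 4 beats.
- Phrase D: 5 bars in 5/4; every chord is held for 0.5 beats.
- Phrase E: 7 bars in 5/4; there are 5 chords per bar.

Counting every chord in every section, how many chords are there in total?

165 chords

A has 60 beats and chords last 1.5 each, so 40 chords.
B has 40 beats and chords last 2 each, so 20 chords.
C has 80 beats and chords last 4 each, so 20 chords.
D has 25 beats and chords last 0.5 each, so 50 chords.
E has 35 beats and chords last 1 each, so 35 chords.
Total: 40 + 20 + 20 + 50 + 35 = 165.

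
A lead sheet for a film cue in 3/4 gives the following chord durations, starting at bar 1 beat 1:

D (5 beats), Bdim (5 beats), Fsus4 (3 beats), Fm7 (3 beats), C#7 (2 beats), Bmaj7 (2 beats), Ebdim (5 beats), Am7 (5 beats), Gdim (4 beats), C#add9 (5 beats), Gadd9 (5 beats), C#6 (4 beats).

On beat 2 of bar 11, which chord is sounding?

Gdim

Beat 2 of bar 11 is beat (11−1)×3 + 2 = 32 overall.
Running totals: D ends at 5, Bdim ends at 10, Fsus4 ends at 13, Fm7 ends at 16, C#7 ends at 18, Bmaj7 ends at 20, Ebdim ends at 25, Am7 ends at 30, Gdim ends at 34.
Beat 32 falls within Gdim.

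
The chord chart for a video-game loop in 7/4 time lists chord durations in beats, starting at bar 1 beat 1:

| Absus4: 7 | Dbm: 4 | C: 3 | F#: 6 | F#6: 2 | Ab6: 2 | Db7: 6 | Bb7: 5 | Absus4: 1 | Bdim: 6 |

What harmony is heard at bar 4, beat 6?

Db7

Beat 6 of bar 4 is beat (4−1)×7 + 6 = 27 overall.
Running totals: Absus4 ends at 7, Dbm ends at 11, C ends at 14, F# ends at 20, F#6 ends at 22, Ab6 ends at 24, Db7 ends at 30.
Beat 27 falls within Db7.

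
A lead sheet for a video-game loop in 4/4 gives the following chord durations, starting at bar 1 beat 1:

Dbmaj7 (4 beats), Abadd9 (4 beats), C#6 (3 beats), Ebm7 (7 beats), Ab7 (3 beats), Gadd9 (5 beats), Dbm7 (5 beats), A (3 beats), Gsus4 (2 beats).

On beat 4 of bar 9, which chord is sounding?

Gsus4

Beat 4 of bar 9 is beat (9−1)×4 + 4 = 36 overall.
Running totals: Dbmaj7 ends at 4, Abadd9 ends at 8, C#6 ends at 11, Ebm7 ends at 18, Ab7 ends at 21, Gadd9 ends at 26, Dbm7 ends at 31, A ends at 34, Gsus4 ends at 36.
Beat 36 falls within Gsus4.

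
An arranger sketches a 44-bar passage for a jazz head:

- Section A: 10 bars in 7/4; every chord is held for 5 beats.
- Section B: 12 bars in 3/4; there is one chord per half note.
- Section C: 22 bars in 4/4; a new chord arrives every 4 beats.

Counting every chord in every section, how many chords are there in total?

A: 10·7 = 70 beats, 70/5 = 14 chords.
B: 12·3 = 36 beats, 36/2 = 18 chords.
C: 22·4 = 88 beats, 88/4 = 22 chords.
Total: 14 + 18 + 22 = 54.

54 chords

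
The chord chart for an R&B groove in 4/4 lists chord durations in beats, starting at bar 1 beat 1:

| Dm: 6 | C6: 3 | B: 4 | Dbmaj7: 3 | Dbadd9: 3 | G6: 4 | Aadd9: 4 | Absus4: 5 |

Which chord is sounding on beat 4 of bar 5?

Beat 4 of bar 5 is beat (5−1)×4 + 4 = 20 overall.
Running totals: Dm ends at 6, C6 ends at 9, B ends at 13, Dbmaj7 ends at 16, Dbadd9 ends at 19, G6 ends at 23.
Beat 20 falls within G6.

G6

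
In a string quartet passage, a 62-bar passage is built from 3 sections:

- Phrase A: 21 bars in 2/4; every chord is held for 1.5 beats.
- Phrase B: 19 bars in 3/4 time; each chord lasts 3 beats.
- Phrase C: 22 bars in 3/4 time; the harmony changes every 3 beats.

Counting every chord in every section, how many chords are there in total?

A: 21 bars × 2 beats = 42 beats; 1.5 beats/chord → 28 chords.
B: 19 bars × 3 beats = 57 beats; 3 beats/chord → 19 chords.
C: 22 bars × 3 beats = 66 beats; 3 beats/chord → 22 chords.
Total: 28 + 19 + 22 = 69.

69 chords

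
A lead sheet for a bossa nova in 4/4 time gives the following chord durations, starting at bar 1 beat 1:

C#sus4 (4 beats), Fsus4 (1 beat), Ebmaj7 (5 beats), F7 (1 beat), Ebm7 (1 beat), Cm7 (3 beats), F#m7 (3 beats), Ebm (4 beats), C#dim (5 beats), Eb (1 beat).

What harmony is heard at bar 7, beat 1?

Beat 1 of bar 7 is beat (7−1)×4 + 1 = 25 overall.
Running totals: C#sus4 ends at 4, Fsus4 ends at 5, Ebmaj7 ends at 10, F7 ends at 11, Ebm7 ends at 12, Cm7 ends at 15, F#m7 ends at 18, Ebm ends at 22, C#dim ends at 27.
Beat 25 falls within C#dim.

C#dim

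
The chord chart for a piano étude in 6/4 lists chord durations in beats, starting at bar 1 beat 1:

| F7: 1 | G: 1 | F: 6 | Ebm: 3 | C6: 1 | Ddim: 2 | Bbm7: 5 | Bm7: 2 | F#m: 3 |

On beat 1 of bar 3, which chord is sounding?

Beat 1 of bar 3 is beat (3−1)×6 + 1 = 13 overall.
Running totals: F7 ends at 1, G ends at 2, F ends at 8, Ebm ends at 11, C6 ends at 12, Ddim ends at 14.
Beat 13 falls within Ddim.

Ddim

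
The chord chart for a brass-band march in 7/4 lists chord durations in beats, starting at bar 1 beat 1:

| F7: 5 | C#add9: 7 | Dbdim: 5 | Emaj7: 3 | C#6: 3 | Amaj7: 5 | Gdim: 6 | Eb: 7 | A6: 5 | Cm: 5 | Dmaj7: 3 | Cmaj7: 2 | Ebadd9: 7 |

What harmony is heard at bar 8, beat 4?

Beat 4 of bar 8 is beat (8−1)×7 + 4 = 53 overall.
Running totals: F7 ends at 5, C#add9 ends at 12, Dbdim ends at 17, Emaj7 ends at 20, C#6 ends at 23, Amaj7 ends at 28, Gdim ends at 34, Eb ends at 41, A6 ends at 46, Cm ends at 51, Dmaj7 ends at 54.
Beat 53 falls within Dmaj7.

Dmaj7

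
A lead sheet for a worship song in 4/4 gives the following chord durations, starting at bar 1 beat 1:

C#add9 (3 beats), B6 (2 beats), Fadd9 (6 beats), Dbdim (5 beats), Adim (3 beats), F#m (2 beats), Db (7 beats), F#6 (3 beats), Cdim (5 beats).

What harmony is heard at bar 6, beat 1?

F#m

Beat 1 of bar 6 is beat (6−1)×4 + 1 = 21 overall.
Running totals: C#add9 ends at 3, B6 ends at 5, Fadd9 ends at 11, Dbdim ends at 16, Adim ends at 19, F#m ends at 21.
Beat 21 falls within F#m.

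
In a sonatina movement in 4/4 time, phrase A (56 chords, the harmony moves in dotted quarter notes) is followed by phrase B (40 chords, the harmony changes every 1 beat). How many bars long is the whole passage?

31 bars

A: 56 × 1.5 = 84 beats = 21 bars.
B: 40 × 1 = 40 beats = 10 bars.
Total: 21 + 10 = 31 bars.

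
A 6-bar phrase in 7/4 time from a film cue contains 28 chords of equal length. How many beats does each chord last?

1.5 beats

6 bars × 7 beats/bar = 42 beats total.
42 beats ÷ 28 chords = 1.5 beats per chord.
(That is a dotted quarter note.)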